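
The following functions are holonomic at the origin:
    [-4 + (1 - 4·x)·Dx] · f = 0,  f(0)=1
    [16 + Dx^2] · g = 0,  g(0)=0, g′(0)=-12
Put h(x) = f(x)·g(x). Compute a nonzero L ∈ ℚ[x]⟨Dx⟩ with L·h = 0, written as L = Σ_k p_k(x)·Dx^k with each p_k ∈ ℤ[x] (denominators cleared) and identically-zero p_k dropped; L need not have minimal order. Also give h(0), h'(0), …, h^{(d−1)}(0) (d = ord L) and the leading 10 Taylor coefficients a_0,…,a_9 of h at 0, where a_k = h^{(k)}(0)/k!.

L = (-16 + 64·x) + 8·Dx + (-1 + 4·x)·Dx^2  (order 2).
h: a_k = 0, -12, -48, -160, -640, -12928/5, -51712/5, -4342784/105, -17371136/105, -625362944/945, …
ICs: h(0) = 0, h′(0) = -12.

f: a_k = 1, 4, 16, 64, 256, 1024, 4096, 16384, 65536, 262144, …
g: a_k = 0, -12, 0, 32, 0, -128/5, 0, 1024/105, 0, -2048/945, …
Product ⇒ symmetric product L₀, ord ≤ 2.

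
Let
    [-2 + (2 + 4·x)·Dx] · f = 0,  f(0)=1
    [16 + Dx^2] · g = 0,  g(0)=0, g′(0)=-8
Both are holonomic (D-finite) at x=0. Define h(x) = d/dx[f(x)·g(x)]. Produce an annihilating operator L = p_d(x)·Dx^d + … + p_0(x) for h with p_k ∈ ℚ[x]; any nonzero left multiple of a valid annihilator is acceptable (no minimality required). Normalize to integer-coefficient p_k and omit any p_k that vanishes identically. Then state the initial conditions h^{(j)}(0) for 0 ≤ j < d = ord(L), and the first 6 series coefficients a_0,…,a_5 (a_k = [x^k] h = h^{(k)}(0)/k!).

L = (413 + 2688·x + 6784·x^2 + 8192·x^3 + 4096·x^4) + (-26 - 180·x - 384·x^2 - 256·x^3)·Dx + (19 + 140·x + 396·x^2 + 512·x^3 + 256·x^4)·Dx^2  (order 2).
h: a_k = -8, -16, 76, 208/3, -341/3, -402/5, …
ICs: h(0) = -8, h′(0) = -16.

f: a_k = 1, 1, -1/2, 1/2, -5/8, 7/8, …
g: a_k = 0, -8, 0, 64/3, 0, -256/15, …
h₀=f·g: eliminate ⇒ L₀, order ≤ 1·2.
Derive L from L₀ (diff closure).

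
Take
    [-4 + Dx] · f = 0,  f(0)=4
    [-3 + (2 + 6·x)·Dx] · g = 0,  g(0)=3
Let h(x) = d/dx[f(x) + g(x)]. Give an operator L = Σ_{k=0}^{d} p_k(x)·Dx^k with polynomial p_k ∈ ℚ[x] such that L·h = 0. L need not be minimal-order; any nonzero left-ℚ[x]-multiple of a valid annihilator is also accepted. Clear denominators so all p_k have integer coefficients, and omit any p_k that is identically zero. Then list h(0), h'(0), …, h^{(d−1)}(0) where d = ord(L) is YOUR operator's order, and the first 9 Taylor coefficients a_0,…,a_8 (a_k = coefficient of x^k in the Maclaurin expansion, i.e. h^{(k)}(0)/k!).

L = (-204 - 288·x) + (-37 - 384·x - 576·x^2)·Dx + (22 + 114·x + 144·x^2)·Dx^2  (order 2).
h: a_k = 41/2, 229/4, 2291/16, 12739/96, 207617/768, -1018139/7680, 76590203/92160, -2592753341/1290240, 120230670137/20643840, …
ICs: h(0) = 41/2, h′(0) = 229/4.

f: a_k = 4, 16, 32, 128/3, 128/3, 512/15, 1024/45, 4096/315, 2048/315, …
g: a_k = 3, 9/2, -27/8, 81/16, -1215/128, 5103/256, -45927/1024, 216513/2048, -8444007/32768, …
Weyl lclm of L_f,L_g ⇒ L₀ (ord ≤ 2).
h=h₀': d/dx-closure on L₀ ⇒ L.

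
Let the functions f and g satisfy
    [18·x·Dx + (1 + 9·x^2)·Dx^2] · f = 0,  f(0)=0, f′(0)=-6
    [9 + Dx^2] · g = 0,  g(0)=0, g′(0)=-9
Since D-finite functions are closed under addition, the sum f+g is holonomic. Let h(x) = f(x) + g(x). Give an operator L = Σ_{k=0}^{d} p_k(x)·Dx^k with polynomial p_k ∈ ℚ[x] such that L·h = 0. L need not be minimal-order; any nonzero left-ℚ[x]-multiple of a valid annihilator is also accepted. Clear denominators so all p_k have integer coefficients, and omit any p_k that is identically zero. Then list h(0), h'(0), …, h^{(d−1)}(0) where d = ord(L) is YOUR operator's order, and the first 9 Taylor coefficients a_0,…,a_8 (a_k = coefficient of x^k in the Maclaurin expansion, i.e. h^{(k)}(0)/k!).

f: a_k = 0, -6, 0, 18, 0, -486/5, 0, 4374/7, 0, …
g: a_k = 0, -9, 0, 27/2, 0, -243/40, 0, 729/560, 0, …
Weyl lclm of L_f,L_g ⇒ L₀ (ord ≤ 4).
L = (-1782·x + 20412·x^3 + 13122·x^5)·Dx + (-9 + 567·x^2 + 6561·x^4 + 6561·x^6)·Dx^2 + (-198·x + 2268·x^3 + 1458·x^5)·Dx^3 + (-1 + 63·x^2 + 729·x^4 + 729·x^6)·Dx^4  (order 4).
h: a_k = 0, -15, 0, 63/2, 0, -4131/40, 0, 350649/560, 0, …
ICs: h(0) = 0, h′(0) = -15, h′′(0) = 0, h′′′(0) = 189.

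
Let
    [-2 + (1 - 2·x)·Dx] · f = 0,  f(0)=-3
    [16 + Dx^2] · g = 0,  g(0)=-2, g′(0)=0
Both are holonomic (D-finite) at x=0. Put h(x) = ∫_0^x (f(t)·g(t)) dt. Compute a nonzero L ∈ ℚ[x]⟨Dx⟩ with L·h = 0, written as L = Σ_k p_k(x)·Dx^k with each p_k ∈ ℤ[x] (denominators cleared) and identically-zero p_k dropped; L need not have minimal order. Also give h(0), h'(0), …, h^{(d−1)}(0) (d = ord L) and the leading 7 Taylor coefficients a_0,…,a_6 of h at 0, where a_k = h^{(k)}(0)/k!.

L = (-16 + 32·x)·Dx + 4·Dx^2 + (-1 + 2·x)·Dx^3  (order 3).
h: a_k = 0, 6, 6, -8, -12, -32/5, -32/3, …
ICs: h(0) = 0, h′(0) = 6, h′′(0) = 12.

f: a_k = -3, -6, -12, -24, -48, -96, -192, …
g: a_k = -2, 0, 16, 0, -64/3, 0, 512/45, …
Sym-product of L_f,L_g gives L₀ (≤ ord 2).
h=∫h₀ ⇒ L = L₀·Dx.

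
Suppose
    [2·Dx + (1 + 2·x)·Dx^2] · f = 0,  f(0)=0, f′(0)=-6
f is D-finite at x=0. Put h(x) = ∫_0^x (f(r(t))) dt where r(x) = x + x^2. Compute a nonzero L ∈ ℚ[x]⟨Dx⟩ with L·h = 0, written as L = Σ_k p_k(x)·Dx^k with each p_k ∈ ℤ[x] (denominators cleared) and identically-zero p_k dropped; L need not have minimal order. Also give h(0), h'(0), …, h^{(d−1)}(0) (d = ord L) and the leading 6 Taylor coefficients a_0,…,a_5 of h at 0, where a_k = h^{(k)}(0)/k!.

L = (4·x + 4·x^2)·Dx^2 + (1 + 4·x + 6·x^2 + 4·x^3)·Dx^3  (order 3).
h: a_k = 0, 0, -3, 0, 1, -6/5, …
ICs: h(0) = 0, h′(0) = 0, h′′(0) = -6.

f: a_k = 0, -6, 6, -8, 12, -96/5, …
f∘r: x↦r, Dx↦Dx/r' in L_f ⇒ L₀.
h=∫h₀ ⇒ L = L₀·Dx.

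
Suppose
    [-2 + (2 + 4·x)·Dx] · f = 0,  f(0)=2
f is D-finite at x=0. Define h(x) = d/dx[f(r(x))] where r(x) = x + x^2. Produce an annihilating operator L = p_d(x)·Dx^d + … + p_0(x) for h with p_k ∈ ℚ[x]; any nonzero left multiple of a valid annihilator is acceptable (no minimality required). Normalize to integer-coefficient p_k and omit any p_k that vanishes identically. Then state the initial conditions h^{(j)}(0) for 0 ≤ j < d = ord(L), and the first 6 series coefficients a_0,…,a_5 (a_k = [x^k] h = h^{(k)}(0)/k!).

f: a_k = 2, 2, -1, 1, -5/4, 7/4, …
Change of var in L_f (x↦r) gives L₀.
Derive L from L₀ (diff closure).
L = 1 + (-1 - 4·x - 6·x^2 - 4·x^3)·Dx  (order 1).
h: a_k = 2, 2, -3, 3, -5/4, -9/4, …
ICs: h(0) = 2.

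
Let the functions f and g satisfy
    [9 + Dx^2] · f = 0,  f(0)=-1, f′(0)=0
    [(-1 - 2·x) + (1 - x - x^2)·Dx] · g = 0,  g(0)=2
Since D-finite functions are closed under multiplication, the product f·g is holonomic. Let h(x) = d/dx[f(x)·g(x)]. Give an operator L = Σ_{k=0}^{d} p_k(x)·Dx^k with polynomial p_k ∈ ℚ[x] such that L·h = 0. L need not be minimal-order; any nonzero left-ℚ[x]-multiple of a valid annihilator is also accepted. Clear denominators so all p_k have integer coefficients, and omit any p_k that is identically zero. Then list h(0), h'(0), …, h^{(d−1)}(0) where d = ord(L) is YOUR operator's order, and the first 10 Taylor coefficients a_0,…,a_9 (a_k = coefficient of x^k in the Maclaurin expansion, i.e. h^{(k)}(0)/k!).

L = (3 - 162·x - 81·x^2 + 162·x^3 + 81·x^4) + (-12 - 6·x + 54·x^2 + 36·x^3)·Dx + (7 - 16·x - 7·x^2 + 18·x^3 + 9·x^4)·Dx^2  (order 2).
h: a_k = -2, 10, 9, 5, 85/4, 903/20, 3297/40, 42503/280, 619911/2240, 1114549/2240, …
ICs: h(0) = -2, h′(0) = 10.

f: a_k = -1, 0, 9/2, 0, -27/8, 0, 81/80, 0, -729/4480, 0, …
g: a_k = 2, 2, 4, 6, 10, 16, 26, 42, 68, 110, …
f·g: L₀ = L_f ⊗_s L_g, ord ≤ 2·1.
h=h₀': d/dx-closure on L₀ ⇒ L.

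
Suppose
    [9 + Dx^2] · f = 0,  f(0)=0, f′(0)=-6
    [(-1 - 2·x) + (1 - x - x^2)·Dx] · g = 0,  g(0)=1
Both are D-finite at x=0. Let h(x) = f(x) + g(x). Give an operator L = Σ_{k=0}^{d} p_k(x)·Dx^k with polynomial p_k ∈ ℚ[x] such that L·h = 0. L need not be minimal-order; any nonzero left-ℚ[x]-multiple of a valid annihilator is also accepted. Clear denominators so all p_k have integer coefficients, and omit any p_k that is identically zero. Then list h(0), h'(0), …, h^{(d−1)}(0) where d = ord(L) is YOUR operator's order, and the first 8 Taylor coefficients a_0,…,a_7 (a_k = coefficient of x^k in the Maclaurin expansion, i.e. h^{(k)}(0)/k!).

f: a_k = 0, -6, 0, 9, 0, -81/20, 0, 243/280, …
g: a_k = 1, 1, 2, 3, 5, 8, 13, 21, …
Sum ⇒ L₀ = lclm(L_f,L_g) in ℚ(x)⟨Dx⟩.
L = (-243 - 432·x + 81·x^2 - 216·x^3 - 405·x^4 - 162·x^5) + (117 - 225·x - 36·x^2 + 297·x^3 - 54·x^4 - 243·x^5 - 81·x^6)·Dx + (-27 - 48·x + 9·x^2 - 24·x^3 - 45·x^4 - 18·x^5)·Dx^2 + (13 - 25·x - 4·x^2 + 33·x^3 - 6·x^4 - 27·x^5 - 9·x^6)·Dx^3  (order 3).
h: a_k = 1, -5, 2, 12, 5, 79/20, 13, 6123/280, …
ICs: h(0) = 1, h′(0) = -5, h′′(0) = 4.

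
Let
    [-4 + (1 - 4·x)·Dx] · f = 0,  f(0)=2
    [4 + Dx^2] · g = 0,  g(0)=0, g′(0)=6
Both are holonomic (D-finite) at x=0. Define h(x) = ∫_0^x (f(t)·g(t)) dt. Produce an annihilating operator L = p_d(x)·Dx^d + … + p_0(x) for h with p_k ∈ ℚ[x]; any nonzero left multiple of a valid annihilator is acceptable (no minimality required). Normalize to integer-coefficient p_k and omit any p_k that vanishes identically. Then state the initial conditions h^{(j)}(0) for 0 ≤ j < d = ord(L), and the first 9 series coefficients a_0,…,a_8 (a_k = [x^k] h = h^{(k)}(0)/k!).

f: a_k = 2, 8, 32, 128, 512, 2048, 8192, 32768, 131072, …
g: a_k = 0, 6, 0, -4, 0, 4/5, 0, -8/105, 0, …
f·g: L₀ = L_f ⊗_s L_g, ord ≤ 1·2.
h=∫h₀ ⇒ L = L₀·Dx.
L = (-4 + 16·x)·Dx + 8·Dx^2 + (-1 + 4·x)·Dx^3  (order 3).
h: a_k = 0, 0, 6, 16, 46, 736/5, 7364/15, 8416/5, 618574/105, …
ICs: h(0) = 0, h′(0) = 0, h′′(0) = 12.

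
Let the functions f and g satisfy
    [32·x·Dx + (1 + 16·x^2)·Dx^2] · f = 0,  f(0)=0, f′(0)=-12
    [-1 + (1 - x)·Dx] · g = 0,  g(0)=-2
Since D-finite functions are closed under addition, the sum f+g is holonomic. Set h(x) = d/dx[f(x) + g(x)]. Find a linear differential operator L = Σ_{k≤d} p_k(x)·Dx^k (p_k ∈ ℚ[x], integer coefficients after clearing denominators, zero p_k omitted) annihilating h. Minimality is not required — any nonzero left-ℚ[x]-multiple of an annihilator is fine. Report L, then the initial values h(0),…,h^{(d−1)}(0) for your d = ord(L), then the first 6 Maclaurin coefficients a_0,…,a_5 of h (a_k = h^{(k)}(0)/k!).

f: a_k = 0, -12, 0, 64, 0, -3072/5, …
g: a_k = -2, -2, -2, -2, -2, -2, …
L₀ := lclm(L_f,L_g); ord L₀ ≤ 2+1.
Derive L from L₀ (diff closure).
L = (32 - 128·x - 1536·x^2) + (-19 + 32·x + 656·x^2 - 1536·x^3)·Dx + (1 + 15·x + 240·x^3 - 256·x^4)·Dx^2  (order 2).
h: a_k = -14, -4, 186, -8, -3082, -12, …
ICs: h(0) = -14, h′(0) = -4.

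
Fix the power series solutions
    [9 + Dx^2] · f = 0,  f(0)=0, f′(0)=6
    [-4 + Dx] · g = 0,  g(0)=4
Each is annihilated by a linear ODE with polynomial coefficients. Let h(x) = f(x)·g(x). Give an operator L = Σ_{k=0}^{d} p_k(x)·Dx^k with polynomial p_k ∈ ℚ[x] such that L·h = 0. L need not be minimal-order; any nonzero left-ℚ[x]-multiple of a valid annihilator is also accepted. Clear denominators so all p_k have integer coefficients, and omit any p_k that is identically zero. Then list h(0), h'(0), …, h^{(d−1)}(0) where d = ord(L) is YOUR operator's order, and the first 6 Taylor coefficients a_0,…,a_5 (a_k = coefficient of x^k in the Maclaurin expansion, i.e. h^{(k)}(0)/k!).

f: a_k = 0, 6, 0, -9, 0, 81/20, …
g: a_k = 4, 16, 32, 128/3, 128/3, 512/15, …
Product ⇒ symmetric product L₀, ord ≤ 2.
L = 25 - 8·Dx + Dx^2  (order 2).
h: a_k = 0, 24, 96, 156, 112, -79/5, …
ICs: h(0) = 0, h′(0) = 24.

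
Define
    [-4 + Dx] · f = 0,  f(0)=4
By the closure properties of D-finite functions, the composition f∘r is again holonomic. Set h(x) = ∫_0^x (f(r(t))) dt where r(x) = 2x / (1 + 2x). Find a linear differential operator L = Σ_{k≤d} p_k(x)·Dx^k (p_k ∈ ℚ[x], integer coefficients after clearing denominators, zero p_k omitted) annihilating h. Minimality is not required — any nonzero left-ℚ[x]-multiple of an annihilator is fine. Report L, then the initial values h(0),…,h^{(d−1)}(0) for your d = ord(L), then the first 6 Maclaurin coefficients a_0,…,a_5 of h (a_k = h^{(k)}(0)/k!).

L = -8·Dx + (1 + 4·x + 4·x^2)·Dx^2  (order 2).
h: a_k = 0, 4, 16, 64/3, -32/3, -256/15, …
ICs: h(0) = 0, h′(0) = 4.

f: a_k = 4, 16, 32, 128/3, 128/3, 512/15, …
L₀ from L_f via x↦r, Dx↦r'^{-1}Dx.
h=∫h₀ ⇒ L = L₀·Dx.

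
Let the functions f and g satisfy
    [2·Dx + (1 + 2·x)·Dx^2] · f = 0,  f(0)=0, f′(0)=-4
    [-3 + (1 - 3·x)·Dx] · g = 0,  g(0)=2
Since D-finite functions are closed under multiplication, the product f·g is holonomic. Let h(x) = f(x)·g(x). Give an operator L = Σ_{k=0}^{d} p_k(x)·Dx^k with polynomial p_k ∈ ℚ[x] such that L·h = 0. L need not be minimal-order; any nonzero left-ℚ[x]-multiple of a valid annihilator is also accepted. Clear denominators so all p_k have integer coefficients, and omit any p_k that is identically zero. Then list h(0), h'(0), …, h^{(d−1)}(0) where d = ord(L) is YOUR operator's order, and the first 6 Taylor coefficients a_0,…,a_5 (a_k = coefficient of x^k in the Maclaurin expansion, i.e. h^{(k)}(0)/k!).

f: a_k = 0, -4, 4, -16/3, 8, -64/5, …
g: a_k = 2, 6, 18, 54, 162, 486, …
Product ⇒ symmetric product L₀, ord ≤ 2.
L = 6 + (4 + 18·x)·Dx + (-1 + x + 6·x^2)·Dx^2  (order 2).
h: a_k = 0, -8, -16, -176/3, -160, -2528/5, …
ICs: h(0) = 0, h′(0) = -8.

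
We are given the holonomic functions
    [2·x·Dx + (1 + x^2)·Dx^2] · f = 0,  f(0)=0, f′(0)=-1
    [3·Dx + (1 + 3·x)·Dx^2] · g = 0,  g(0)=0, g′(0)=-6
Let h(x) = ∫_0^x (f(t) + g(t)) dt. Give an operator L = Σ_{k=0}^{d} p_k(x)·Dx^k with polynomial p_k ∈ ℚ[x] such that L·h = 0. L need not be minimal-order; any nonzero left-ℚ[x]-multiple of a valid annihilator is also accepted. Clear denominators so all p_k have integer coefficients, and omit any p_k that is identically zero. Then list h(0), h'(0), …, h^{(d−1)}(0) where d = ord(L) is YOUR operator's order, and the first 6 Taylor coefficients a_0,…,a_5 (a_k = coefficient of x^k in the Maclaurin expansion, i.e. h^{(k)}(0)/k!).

L = (-6 - 54·x + 18·x^2 + 18·x^3)·Dx^2 + (-20 - 12·x - 48·x^2 + 36·x^3 + 36·x^4)·Dx^3 + (-3 - 7·x + 6·x^2 + 2·x^3 + 9·x^4 + 9·x^5)·Dx^4  (order 4).
h: a_k = 0, 0, -7/2, 3, -53/12, 81/10, …
ICs: h(0) = 0, h′(0) = 0, h′′(0) = -7, h′′′(0) = 18.

f: a_k = 0, -1, 0, 1/3, 0, -1/5, …
g: a_k = 0, -6, 9, -18, 81/2, -486/5, …
Weyl lclm of L_f,L_g ⇒ L₀ (ord ≤ 4).
h=∫₀ˣh₀: take L = L₀·Dx.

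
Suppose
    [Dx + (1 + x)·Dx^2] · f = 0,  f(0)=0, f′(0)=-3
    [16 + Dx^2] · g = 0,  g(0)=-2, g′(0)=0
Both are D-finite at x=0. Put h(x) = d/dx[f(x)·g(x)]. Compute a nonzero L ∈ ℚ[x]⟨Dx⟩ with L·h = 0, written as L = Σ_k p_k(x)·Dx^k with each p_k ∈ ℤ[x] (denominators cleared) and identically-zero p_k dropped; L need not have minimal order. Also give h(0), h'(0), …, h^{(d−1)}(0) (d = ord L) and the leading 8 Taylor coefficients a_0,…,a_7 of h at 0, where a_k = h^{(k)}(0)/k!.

f: a_k = 0, -3, 3/2, -1, 3/4, -3/5, 1/2, -3/7, …
g: a_k = -2, 0, 16, 0, -64/3, 0, 512/45, 0, …
f·g: L₀ = L_f ⊗_s L_g, ord ≤ 2·2.
h=h₀': d/dx-closure on L₀ ⇒ L.
L = (96160 + 647168·x + 1757184·x^2 + 2482176·x^3 + 1931264·x^4 + 786432·x^5 + 131072·x^6) + (13728 + 74144·x + 156160·x^2 + 161280·x^3 + 81920·x^4 + 16384·x^5)·Dx + (13546 + 87008·x + 228848·x^2 + 316416·x^3 + 242944·x^4 + 98304·x^5 + 16384·x^6)·Dx^2 + (858 + 4634·x + 9760·x^2 + 10080·x^3 + 5120·x^4 + 1024·x^5)·Dx^3 + (471 + 2910·x + 7439·x^2 + 10080·x^3 + 7640·x^4 + 3072·x^5 + 512·x^6)·Dx^4  (order 4).
h: a_k = 6, -6, -138, 90, 246, -126, -754/5, 998/15, …
ICs: h(0) = 6, h′(0) = -6, h′′(0) = -276, h′′′(0) = 540.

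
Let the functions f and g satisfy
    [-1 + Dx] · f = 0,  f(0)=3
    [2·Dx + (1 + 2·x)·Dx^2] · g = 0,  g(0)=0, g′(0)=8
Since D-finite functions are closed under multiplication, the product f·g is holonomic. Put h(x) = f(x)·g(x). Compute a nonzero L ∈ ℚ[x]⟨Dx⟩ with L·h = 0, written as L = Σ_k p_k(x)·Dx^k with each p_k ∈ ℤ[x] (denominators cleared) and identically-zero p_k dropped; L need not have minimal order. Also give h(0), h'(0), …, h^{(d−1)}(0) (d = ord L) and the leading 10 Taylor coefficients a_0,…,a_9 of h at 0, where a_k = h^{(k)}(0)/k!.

f: a_k = 3, 3, 3/2, 1/2, 1/8, 1/40, 1/240, 1/1680, 1/13440, 1/120960, …
g: a_k = 0, 8, -8, 32/3, -16, 128/5, -128/3, 512/7, -128, 2048/9, …
h₀=f·g: eliminate ⇒ L₀, order ≤ 1·2.
L = (-1 + 2·x) - 4·x·Dx + (1 + 2·x)·Dx^2  (order 2).
h: a_k = 0, 24, 0, 20, -24, 209/5, -212/3, 25829/210, -3263/15, 393007/1008, …
ICs: h(0) = 0, h′(0) = 24.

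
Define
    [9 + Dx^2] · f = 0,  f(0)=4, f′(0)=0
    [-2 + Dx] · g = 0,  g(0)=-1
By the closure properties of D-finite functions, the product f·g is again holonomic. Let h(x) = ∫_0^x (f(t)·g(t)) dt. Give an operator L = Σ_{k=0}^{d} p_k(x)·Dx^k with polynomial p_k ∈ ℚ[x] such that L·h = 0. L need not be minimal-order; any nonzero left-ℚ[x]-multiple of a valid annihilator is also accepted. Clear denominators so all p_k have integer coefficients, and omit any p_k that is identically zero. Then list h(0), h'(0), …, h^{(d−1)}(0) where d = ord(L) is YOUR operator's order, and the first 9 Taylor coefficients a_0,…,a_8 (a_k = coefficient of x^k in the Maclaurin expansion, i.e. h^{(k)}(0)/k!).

f: a_k = 4, 0, -18, 0, 27/2, 0, -81/20, 0, 729/1120, …
g: a_k = -1, -2, -2, -4/3, -2/3, -4/15, -4/45, -8/315, -2/315, …
h₀=f·g: eliminate ⇒ L₀, order ≤ 2·1.
∫: right-multiply L₀ by Dx.
L = 13·Dx - 4·Dx^2 + Dx^3  (order 3).
h: a_k = 0, -4, -4, 10/3, 23/3, 119/30, -61/90, -407/252, -3277/5040, …
ICs: h(0) = 0, h′(0) = -4, h′′(0) = -8.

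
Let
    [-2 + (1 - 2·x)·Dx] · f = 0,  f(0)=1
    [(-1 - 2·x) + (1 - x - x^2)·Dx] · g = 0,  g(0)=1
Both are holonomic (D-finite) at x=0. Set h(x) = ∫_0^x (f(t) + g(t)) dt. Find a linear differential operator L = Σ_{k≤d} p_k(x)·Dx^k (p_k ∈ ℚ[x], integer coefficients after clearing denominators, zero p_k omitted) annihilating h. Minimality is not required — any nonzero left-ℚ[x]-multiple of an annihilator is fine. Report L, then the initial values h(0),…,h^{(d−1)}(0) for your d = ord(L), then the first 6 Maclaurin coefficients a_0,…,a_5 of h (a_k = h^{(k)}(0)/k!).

f: a_k = 1, 2, 4, 8, 16, 32, …
g: a_k = 1, 1, 2, 3, 5, 8, …
Sum ⇒ L₀ = lclm(L_f,L_g) in ℚ(x)⟨Dx⟩.
Integrate: L := L₀·Dx.
L = (-12·x + 12·x^2 - 8·x^3)·Dx + (4 - 6·x - 6·x^2 + 16·x^3 - 16·x^4)·Dx^2 + (-1 + 5·x - 9·x^2 + 6·x^3 + 2·x^4 - 4·x^5)·Dx^3  (order 3).
h: a_k = 0, 2, 3/2, 2, 11/4, 21/5, …
ICs: h(0) = 0, h′(0) = 2, h′′(0) = 3.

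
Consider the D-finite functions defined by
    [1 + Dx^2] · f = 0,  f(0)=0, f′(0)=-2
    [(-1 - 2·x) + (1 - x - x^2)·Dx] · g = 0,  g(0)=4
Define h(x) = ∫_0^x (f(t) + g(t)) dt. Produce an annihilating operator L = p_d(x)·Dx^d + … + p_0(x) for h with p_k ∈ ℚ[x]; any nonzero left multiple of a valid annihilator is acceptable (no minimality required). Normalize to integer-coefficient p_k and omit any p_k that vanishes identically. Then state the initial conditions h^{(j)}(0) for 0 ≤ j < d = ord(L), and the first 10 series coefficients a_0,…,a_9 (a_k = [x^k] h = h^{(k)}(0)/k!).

f: a_k = 0, -2, 0, 1/3, 0, -1/60, 0, 1/2520, 0, -1/181440, …
g: a_k = 4, 4, 8, 12, 20, 32, 52, 84, 136, 220, …
f+g: L₀ = lclm(L_f,L_g), ord ≤ 2+1.
h=∫₀ˣh₀: take L = L₀·Dx.
L = (-19 - 48·x - 31·x^2 - 24·x^3 - 5·x^4 - 2·x^5)·Dx + (5 - x - 4·x^2 - 7·x^3 - 6·x^4 - 3·x^5 - x^6)·Dx^2 + (-19 - 48·x - 31·x^2 - 24·x^3 - 5·x^4 - 2·x^5)·Dx^3 + (5 - x - 4·x^2 - 7·x^3 - 6·x^4 - 3·x^5 - x^6)·Dx^4  (order 4).
h: a_k = 0, 4, 1, 8/3, 37/12, 4, 1919/360, 52/7, 211681/20160, 136/9, …
ICs: h(0) = 0, h′(0) = 4, h′′(0) = 2, h′′′(0) = 16.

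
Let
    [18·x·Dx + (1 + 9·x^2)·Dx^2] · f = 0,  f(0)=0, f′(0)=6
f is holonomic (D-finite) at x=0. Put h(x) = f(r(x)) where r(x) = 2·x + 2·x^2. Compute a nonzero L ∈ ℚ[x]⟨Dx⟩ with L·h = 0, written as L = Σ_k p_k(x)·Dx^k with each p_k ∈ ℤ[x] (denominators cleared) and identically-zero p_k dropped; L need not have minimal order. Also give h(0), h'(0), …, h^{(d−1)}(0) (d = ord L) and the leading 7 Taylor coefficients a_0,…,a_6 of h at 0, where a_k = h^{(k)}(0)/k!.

f: a_k = 0, 6, 0, -18, 0, 486/5, 0, …
Substitute x→r, Dx→(1/r')Dx; clear ⇒ L₀.
L = (-2 + 72·x + 288·x^2 + 432·x^3 + 216·x^4)·Dx + (1 + 2·x + 36·x^2 + 144·x^3 + 180·x^4 + 72·x^5)·Dx^2  (order 2).
h: a_k = 0, 12, 12, -144, -432, 13392/5, 15408, …
ICs: h(0) = 0, h′(0) = 12.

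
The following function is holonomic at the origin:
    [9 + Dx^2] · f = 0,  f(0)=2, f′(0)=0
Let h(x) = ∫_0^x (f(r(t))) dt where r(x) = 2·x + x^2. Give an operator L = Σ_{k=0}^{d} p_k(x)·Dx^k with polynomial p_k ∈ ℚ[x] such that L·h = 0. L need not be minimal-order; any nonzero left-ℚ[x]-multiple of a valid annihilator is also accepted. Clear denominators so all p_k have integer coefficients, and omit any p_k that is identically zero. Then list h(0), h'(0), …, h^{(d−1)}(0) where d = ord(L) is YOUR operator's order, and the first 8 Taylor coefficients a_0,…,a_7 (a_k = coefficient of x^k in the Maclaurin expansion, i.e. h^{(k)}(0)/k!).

L = (36 + 108·x + 108·x^2 + 36·x^3)·Dx - Dx^2 + (1 + x)·Dx^3  (order 3).
h: a_k = 0, 2, 0, -12, -9, 99/5, 36, 162/35, …
ICs: h(0) = 0, h′(0) = 2, h′′(0) = 0.

f: a_k = 2, 0, -9, 0, 27/4, 0, -81/40, 0, …
Substitute x→r, Dx→(1/r')Dx; clear ⇒ L₀.
h=∫₀ˣh₀: take L = L₀·Dx.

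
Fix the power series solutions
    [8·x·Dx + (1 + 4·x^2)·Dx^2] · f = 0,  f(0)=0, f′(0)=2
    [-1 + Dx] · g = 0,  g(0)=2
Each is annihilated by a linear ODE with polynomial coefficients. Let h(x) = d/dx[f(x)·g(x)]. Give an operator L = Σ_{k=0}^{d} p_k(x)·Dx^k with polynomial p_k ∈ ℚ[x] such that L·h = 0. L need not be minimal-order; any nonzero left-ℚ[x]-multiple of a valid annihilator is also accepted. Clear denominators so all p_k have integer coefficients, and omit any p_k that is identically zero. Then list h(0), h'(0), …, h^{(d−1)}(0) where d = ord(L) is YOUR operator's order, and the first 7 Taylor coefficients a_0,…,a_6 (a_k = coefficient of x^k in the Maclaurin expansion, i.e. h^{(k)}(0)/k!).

L = (-7 - 16·x + 104·x^2 - 64·x^3 + 16·x^4) + (6 + 24·x - 112·x^2 + 96·x^3 - 32·x^4)·Dx + (1 - 8·x + 8·x^2 - 32·x^3 + 16·x^4)·Dx^2  (order 2).
h: a_k = 4, 8, -10, -56/3, 103/2, 215/3, -12763/60, …
ICs: h(0) = 4, h′(0) = 8.

f: a_k = 0, 2, 0, -8/3, 0, 32/5, 0, …
g: a_k = 2, 2, 1, 1/3, 1/12, 1/60, 1/360, …
L₀ := L_f ⊗_s L_g (sym. prod.), ord ≤ 2.
Derive L from L₀ (diff closure).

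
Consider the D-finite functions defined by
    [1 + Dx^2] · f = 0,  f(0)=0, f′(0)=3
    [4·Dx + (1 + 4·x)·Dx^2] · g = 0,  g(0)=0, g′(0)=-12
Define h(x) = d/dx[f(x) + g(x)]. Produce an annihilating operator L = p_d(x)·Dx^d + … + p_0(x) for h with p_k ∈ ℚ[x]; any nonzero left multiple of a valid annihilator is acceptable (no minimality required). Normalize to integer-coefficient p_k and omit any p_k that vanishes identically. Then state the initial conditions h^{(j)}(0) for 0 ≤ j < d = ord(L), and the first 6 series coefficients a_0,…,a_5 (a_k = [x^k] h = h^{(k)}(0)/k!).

f: a_k = 0, 3, 0, -1/2, 0, 1/40, …
g: a_k = 0, -12, 24, -64, 192, -3072/5, …
h₀=f+g: left-lcm gives L₀, ord ≤ 4.
Differentiate: ansatz ord ≤ ord L₀ ⇒ L.
L = (388 + 32·x + 64·x^2) + (33 + 140·x + 48·x^2 + 64·x^3)·Dx + (388 + 32·x + 64·x^2)·Dx^2 + (33 + 140·x + 48·x^2 + 64·x^3)·Dx^3  (order 3).
h: a_k = -9, 48, -387/2, 768, -24575/8, 12288, …
ICs: h(0) = -9, h′(0) = 48, h′′(0) = -387.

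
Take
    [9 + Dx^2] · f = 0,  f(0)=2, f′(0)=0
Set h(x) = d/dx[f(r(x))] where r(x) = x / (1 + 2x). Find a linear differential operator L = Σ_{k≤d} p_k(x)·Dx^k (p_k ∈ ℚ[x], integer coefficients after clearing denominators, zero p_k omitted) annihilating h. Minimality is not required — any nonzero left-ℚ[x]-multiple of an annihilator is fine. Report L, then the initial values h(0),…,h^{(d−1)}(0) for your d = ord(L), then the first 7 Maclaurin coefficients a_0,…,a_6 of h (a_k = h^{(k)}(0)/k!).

L = (33 + 96·x + 96·x^2) + (12 + 72·x + 144·x^2 + 96·x^3)·Dx + (1 + 8·x + 24·x^2 + 32·x^3 + 16·x^4)·Dx^2  (order 2).
h: a_k = 0, -18, 108, -405, 1170, -54243/20, 47061/10, …
ICs: h(0) = 0, h′(0) = -18.

f: a_k = 2, 0, -9, 0, 27/4, 0, -81/40, …
h₀=f(r): pull back L_f along r ⇒ L₀.
h₀' ⇒ L via d/dx closure of L₀.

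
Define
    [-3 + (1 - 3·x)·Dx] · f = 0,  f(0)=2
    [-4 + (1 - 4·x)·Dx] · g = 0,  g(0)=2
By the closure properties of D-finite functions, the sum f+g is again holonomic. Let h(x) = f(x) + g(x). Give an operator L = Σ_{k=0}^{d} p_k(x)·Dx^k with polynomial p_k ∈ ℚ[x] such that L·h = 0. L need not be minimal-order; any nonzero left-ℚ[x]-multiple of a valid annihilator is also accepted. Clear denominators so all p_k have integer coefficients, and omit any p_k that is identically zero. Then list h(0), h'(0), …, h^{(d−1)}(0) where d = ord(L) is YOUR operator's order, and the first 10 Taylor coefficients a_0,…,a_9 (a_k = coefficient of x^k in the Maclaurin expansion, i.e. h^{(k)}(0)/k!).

L = -24 + (14 - 48·x)·Dx + (-1 + 7·x - 12·x^2)·Dx^2  (order 2).
h: a_k = 4, 14, 50, 182, 674, 2534, 9650, 37142, 144194, 563654, …
ICs: h(0) = 4, h′(0) = 14.

f: a_k = 2, 6, 18, 54, 162, 486, 1458, 4374, 13122, 39366, …
g: a_k = 2, 8, 32, 128, 512, 2048, 8192, 32768, 131072, 524288, …
h₀=f+g: left-lcm gives L₀, ord ≤ 2.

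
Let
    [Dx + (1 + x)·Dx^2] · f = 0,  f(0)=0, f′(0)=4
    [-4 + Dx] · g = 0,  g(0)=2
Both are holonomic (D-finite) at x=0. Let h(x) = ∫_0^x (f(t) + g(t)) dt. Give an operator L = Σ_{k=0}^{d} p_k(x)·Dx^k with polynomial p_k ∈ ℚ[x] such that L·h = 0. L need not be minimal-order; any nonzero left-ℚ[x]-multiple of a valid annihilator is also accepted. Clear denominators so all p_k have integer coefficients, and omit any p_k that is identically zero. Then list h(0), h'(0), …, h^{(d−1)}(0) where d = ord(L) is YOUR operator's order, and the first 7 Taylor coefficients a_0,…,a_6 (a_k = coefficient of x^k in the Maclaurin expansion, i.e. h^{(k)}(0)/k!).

L = (-24 - 16·x)·Dx^2 + (-14 - 32·x - 16·x^2)·Dx^3 + (5 + 9·x + 4·x^2)·Dx^4  (order 4).
h: a_k = 0, 2, 6, 14/3, 17/3, 61/15, 134/45, …
ICs: h(0) = 0, h′(0) = 2, h′′(0) = 12, h′′′(0) = 28.

f: a_k = 0, 4, -2, 4/3, -1, 4/5, -2/3, …
g: a_k = 2, 8, 16, 64/3, 64/3, 256/15, 512/45, …
f+g: L₀ = lclm(L_f,L_g), ord ≤ 2+1.
h=∫h₀ ⇒ L = L₀·Dx.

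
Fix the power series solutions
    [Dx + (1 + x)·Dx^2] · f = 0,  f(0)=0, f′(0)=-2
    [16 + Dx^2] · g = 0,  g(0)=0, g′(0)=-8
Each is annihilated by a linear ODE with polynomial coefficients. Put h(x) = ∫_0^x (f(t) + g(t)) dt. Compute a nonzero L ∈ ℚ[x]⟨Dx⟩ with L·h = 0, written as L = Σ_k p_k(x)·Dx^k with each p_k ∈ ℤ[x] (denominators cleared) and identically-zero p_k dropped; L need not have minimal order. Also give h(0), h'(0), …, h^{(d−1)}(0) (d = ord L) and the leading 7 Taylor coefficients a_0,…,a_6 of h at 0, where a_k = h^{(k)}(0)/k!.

f: a_k = 0, -2, 1, -2/3, 1/2, -2/5, 1/3, …
g: a_k = 0, -8, 0, 64/3, 0, -256/15, 0, …
L₀ := lclm(L_f,L_g); ord L₀ ≤ 2+2.
h=∫h₀ ⇒ L = L₀·Dx.
L = (176 + 256·x + 128·x^2)·Dx^2 + (144 + 400·x + 384·x^2 + 128·x^3)·Dx^3 + (11 + 16·x + 8·x^2)·Dx^4 + (9 + 25·x + 24·x^2 + 8·x^3)·Dx^5  (order 5).
h: a_k = 0, 0, -5, 1/3, 31/6, 1/10, -131/45, …
ICs: h(0) = 0, h′(0) = 0, h′′(0) = -10, h′′′(0) = 2, h′′′′(0) = 124.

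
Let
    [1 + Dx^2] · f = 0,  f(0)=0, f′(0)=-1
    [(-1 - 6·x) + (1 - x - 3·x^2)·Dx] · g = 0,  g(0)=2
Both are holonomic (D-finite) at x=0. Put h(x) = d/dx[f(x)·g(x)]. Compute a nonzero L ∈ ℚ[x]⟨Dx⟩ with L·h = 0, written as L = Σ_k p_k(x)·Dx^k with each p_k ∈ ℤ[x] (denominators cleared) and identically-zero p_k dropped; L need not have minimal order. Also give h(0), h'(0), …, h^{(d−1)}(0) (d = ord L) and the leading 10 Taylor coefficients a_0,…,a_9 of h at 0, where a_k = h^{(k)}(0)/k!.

L = (83 - 2·x - 5·x^2 + 6·x^3 + 9·x^4) + (16 + 98·x + 18·x^2 + 36·x^3)·Dx + (-5 + 4·x + 13·x^2 + 6·x^3 + 9·x^4)·Dx^2  (order 2).
h: a_k = -2, -4, -23, -164/3, -2201/12, -4661/10, -473087/360, -1060373/315, -25504807/2880, -407574217/18144, …
ICs: h(0) = -2, h′(0) = -4.

f: a_k = 0, -1, 0, 1/6, 0, -1/120, 0, 1/5040, 0, -1/362880, …
g: a_k = 2, 2, 8, 14, 38, 80, 194, 434, 1016, 2318, …
L₀ := L_f ⊗_s L_g (sym. prod.), ord ≤ 2.
Differentiate: ansatz ord ≤ ord L₀ ⇒ L.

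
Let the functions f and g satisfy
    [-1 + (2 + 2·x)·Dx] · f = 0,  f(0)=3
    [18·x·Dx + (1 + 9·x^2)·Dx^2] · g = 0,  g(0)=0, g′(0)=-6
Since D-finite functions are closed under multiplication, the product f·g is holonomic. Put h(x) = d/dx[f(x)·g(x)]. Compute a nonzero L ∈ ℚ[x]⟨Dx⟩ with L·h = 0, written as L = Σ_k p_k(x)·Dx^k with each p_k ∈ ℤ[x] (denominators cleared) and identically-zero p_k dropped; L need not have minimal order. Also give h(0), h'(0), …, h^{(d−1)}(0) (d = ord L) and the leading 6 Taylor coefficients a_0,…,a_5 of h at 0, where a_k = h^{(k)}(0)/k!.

L = (23 + 120·x - 570·x^2 - 648·x^3 - 81·x^4) + (52 + 220·x - 936·x^2 - 3048·x^3 - 2268·x^4 - 324·x^5)·Dx + (4 - 40·x - 68·x^2 - 432·x^3 - 948·x^4 - 648·x^5 - 108·x^6)·Dx^2  (order 2).
h: a_k = -18, -18, 675/4, 207/2, -95247/64, -274401/320, …
ICs: h(0) = -18, h′(0) = -18.

f: a_k = 3, 3/2, -3/8, 3/16, -15/128, 21/256, …
g: a_k = 0, -6, 0, 18, 0, -486/5, …
Sym-product of L_f,L_g gives L₀ (≤ ord 2).
h=h₀': d/dx-closure on L₀ ⇒ L.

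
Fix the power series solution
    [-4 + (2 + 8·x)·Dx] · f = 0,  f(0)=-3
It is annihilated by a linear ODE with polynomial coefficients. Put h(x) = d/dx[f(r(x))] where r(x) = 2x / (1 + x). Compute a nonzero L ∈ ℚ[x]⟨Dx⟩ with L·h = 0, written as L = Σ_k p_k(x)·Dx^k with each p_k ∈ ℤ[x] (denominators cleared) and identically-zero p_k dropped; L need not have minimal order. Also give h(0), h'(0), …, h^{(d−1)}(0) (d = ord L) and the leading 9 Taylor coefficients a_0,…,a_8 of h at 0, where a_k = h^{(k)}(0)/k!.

L = (-6 - 18·x) + (-1 - 10·x - 9·x^2)·Dx  (order 1).
h: a_k = -12, 72, -468, 3408, -26460, 212760, -1747620, 14562720, -122617260, …
ICs: h(0) = -12.

f: a_k = -3, -6, 6, -12, 30, -84, 252, -792, 2574, …
L₀ from L_f via x↦r, Dx↦r'^{-1}Dx.
Derive L from L₀ (diff closure).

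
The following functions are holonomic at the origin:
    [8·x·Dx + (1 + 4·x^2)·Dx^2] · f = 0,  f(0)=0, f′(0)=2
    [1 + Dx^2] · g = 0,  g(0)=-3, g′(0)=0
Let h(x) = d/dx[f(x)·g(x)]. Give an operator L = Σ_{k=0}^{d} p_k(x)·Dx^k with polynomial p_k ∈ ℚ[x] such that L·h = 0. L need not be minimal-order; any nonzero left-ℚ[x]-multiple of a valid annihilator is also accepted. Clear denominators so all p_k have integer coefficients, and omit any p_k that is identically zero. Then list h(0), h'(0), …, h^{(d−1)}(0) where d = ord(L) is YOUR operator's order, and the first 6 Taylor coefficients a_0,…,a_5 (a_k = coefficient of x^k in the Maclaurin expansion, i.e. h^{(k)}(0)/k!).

L = (3893 + 34584·x^2 + 286832·x^4 + 57600·x^6 + 768·x^8 - 10240·x^10 + 4096·x^12) + (2192·x + 44864·x^3 + 156160·x^5 + 51200·x^7 + 20480·x^9 + 16384·x^11)·Dx + (3978 + 36208·x^2 + 296160·x^4 + 76288·x^6 + 9728·x^8 - 4096·x^10 + 8192·x^12)·Dx^2 + (2192·x + 44864·x^3 + 156160·x^5 + 51200·x^7 + 20480·x^9 + 16384·x^11)·Dx^3 + (85 + 1624·x^2 + 9328·x^4 + 18688·x^6 + 8960·x^8 + 6144·x^10 + 4096·x^12)·Dx^4  (order 4).
h: a_k = -6, 0, 33, 0, -469/4, 0, …
ICs: h(0) = -6, h′(0) = 0, h′′(0) = 66, h′′′(0) = 0.

f: a_k = 0, 2, 0, -8/3, 0, 32/5, …
g: a_k = -3, 0, 3/2, 0, -1/8, 0, …
L₀ := L_f ⊗_s L_g (sym. prod.), ord ≤ 4.
Derive L from L₀ (diff closure).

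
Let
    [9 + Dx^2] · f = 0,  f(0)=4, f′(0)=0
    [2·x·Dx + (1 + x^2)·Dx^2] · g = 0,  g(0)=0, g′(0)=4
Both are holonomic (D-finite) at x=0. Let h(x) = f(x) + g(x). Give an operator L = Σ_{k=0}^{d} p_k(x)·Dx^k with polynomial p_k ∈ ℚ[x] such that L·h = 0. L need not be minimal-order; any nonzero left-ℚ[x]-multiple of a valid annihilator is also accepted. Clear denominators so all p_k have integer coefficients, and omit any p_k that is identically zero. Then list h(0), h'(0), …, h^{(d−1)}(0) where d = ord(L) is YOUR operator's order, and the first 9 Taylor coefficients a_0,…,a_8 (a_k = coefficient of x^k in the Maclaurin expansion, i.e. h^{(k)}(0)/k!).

L = (-54·x + 540·x^3 + 162·x^5)·Dx + (63 + 279·x^2 + 297·x^4 + 81·x^6)·Dx^2 + (-6·x + 60·x^3 + 18·x^5)·Dx^3 + (7 + 31·x^2 + 33·x^4 + 9·x^6)·Dx^4  (order 4).
h: a_k = 4, 4, -18, -4/3, 27/2, 4/5, -81/20, -4/7, 729/1120, …
ICs: h(0) = 4, h′(0) = 4, h′′(0) = -36, h′′′(0) = -8.

f: a_k = 4, 0, -18, 0, 27/2, 0, -81/20, 0, 729/1120, …
g: a_k = 0, 4, 0, -4/3, 0, 4/5, 0, -4/7, 0, …
Weyl lclm of L_f,L_g ⇒ L₀ (ord ≤ 4).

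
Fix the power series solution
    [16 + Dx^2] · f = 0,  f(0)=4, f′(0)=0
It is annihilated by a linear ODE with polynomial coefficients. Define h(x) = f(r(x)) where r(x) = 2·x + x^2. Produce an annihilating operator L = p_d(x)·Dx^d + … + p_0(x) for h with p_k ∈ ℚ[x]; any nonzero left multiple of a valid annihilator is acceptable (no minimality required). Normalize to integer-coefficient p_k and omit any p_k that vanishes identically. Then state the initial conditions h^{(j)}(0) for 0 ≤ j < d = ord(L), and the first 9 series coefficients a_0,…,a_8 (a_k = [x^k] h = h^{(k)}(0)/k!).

L = (64 + 192·x + 192·x^2 + 64·x^3) - Dx + (1 + x)·Dx^2  (order 2).
h: a_k = 4, 0, -128, -128, 1952/3, 4096/3, -19456/45, -60416/15, -1182592/315, …
ICs: h(0) = 4, h′(0) = 0.

f: a_k = 4, 0, -32, 0, 128/3, 0, -1024/45, 0, 2048/315, …
L₀ from L_f via x↦r, Dx↦r'^{-1}Dx.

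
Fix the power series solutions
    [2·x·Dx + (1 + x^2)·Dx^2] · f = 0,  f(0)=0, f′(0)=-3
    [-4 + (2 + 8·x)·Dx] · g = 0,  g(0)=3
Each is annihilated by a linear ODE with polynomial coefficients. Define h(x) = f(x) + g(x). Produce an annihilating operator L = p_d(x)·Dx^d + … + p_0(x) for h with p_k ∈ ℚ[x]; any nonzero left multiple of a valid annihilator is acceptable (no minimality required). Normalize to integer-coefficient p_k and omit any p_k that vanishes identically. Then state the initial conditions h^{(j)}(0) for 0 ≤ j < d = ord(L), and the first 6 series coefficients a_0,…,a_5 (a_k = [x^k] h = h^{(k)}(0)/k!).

L = (-4 - 40·x + 12·x^2 + 24·x^3)·Dx + (-14 - 16·x - 50·x^2 + 48·x^3 + 84·x^4)·Dx^2 + (-2 - 6·x + 12·x^2 + 18·x^3 + 14·x^4 + 24·x^5)·Dx^3  (order 3).
h: a_k = 3, 3, -6, 13, -30, 417/5, …
ICs: h(0) = 3, h′(0) = 3, h′′(0) = -12.

f: a_k = 0, -3, 0, 1, 0, -3/5, …
g: a_k = 3, 6, -6, 12, -30, 84, …
f+g: L₀ = lclm(L_f,L_g), ord ≤ 2+1.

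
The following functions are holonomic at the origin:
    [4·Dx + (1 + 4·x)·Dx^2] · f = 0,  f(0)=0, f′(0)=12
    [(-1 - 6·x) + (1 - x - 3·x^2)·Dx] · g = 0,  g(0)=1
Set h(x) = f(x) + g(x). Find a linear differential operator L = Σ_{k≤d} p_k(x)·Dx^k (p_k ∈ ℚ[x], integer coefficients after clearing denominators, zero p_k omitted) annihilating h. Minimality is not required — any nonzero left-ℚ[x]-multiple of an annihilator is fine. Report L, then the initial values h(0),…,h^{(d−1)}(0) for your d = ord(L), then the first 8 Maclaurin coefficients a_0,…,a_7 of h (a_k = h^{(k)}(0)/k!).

f: a_k = 0, 12, -24, 64, -192, 3072/5, -2048, 49152/7, …
g: a_k = 1, 1, 4, 7, 19, 40, 97, 217, …
L₀ := lclm(L_f,L_g); ord L₀ ≤ 2+1.
L = (-212 - 1072·x - 3144·x^2 - 2160·x^3 - 2592·x^4)·Dx + (-5 - 248·x - 1922·x^2 - 4308·x^3 - 4464·x^4 - 4320·x^5)·Dx^2 + (6 + 53·x + 108·x^2 - 110·x^3 - 519·x^4 - 1044·x^5 - 864·x^6)·Dx^3  (order 3).
h: a_k = 1, 13, -20, 71, -173, 3272/5, -1951, 50671/7, …
ICs: h(0) = 1, h′(0) = 13, h′′(0) = -40.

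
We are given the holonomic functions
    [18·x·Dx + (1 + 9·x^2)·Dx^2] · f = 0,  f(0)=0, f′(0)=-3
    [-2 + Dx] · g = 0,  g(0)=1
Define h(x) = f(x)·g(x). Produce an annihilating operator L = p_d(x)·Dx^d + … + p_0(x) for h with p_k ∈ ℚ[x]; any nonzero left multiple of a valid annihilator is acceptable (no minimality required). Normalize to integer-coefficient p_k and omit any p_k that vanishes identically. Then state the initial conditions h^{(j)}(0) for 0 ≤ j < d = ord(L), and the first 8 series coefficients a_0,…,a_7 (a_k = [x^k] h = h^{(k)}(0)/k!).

f: a_k = 0, -3, 0, 9, 0, -243/5, 0, 2187/7, …
g: a_k = 1, 2, 2, 4/3, 2/3, 4/15, 4/45, 8/315, …
Product ⇒ symmetric product L₀, ord ≤ 2.
L = (4 - 36·x + 36·x^2) + (-4 + 18·x - 36·x^2)·Dx + (1 + 9·x^2)·Dx^2  (order 2).
h: a_k = 0, -3, -6, 3, 14, -163/5, -86, 23201/105, …
ICs: h(0) = 0, h′(0) = -3.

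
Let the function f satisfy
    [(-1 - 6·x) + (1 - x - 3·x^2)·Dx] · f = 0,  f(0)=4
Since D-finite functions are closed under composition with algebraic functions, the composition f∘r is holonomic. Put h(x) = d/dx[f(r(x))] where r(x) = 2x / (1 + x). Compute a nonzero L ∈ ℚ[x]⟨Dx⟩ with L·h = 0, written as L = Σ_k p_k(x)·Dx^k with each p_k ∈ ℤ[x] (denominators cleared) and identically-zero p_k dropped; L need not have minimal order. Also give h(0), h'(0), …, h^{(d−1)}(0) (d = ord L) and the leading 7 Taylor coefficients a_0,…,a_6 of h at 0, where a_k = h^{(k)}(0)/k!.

f: a_k = 4, 4, 16, 28, 76, 160, 388, …
L₀ from L_f via x↦r, Dx↦r'^{-1}Dx.
h=h₀': d/dx-closure on L₀ ⇒ L.
L = (14 + 78·x + 546·x^2 + 338·x^3) + (-1 - 14·x + 182·x^3 + 169·x^4)·Dx  (order 1).
h: a_k = 8, 112, 312, 2912, 6760, 56784, 123032, …
ICs: h(0) = 8.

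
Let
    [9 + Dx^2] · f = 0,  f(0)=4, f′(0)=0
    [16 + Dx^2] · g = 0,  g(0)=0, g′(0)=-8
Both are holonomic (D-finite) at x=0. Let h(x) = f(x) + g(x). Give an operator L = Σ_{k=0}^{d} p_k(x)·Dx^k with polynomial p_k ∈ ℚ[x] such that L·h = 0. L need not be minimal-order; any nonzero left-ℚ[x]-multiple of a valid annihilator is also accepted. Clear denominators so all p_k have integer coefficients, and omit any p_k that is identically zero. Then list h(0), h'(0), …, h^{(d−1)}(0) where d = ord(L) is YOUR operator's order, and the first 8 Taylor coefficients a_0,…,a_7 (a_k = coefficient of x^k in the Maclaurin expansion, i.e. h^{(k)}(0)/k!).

L = 144 + 25·Dx^2 + Dx^4  (order 4).
h: a_k = 4, -8, -18, 64/3, 27/2, -256/15, -81/20, 2048/315, …
ICs: h(0) = 4, h′(0) = -8, h′′(0) = -36, h′′′(0) = 128.

f: a_k = 4, 0, -18, 0, 27/2, 0, -81/20, 0, …
g: a_k = 0, -8, 0, 64/3, 0, -256/15, 0, 2048/315, …
f+g: L₀ = lclm(L_f,L_g), ord ≤ 2+2.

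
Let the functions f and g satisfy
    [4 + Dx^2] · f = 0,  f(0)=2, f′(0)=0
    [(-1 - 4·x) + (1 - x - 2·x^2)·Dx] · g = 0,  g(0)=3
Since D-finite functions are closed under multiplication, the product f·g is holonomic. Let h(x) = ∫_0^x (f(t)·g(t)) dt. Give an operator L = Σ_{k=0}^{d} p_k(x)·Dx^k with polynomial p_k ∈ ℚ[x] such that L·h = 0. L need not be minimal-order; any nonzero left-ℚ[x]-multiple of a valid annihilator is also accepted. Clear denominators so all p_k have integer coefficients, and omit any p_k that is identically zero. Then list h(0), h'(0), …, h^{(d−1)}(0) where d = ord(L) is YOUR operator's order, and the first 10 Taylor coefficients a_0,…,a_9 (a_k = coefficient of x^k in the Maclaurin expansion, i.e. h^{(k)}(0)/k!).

f: a_k = 2, 0, -4, 0, 4/3, 0, -8/45, 0, 4/315, 0, …
g: a_k = 3, 3, 9, 15, 33, 63, 129, 255, 513, 1023, …
h₀=f·g: eliminate ⇒ L₀, order ≤ 2·1.
h=∫h₀ ⇒ L = L₀·Dx.
L = (4·x + 8·x^2)·Dx + (2 + 8·x)·Dx^2 + (-1 + x + 2·x^2)·Dx^3  (order 3).
h: a_k = 0, 6, 3, 2, 9/2, 34/5, 35/3, 2062/105, 2081/60, 58006/945, …
ICs: h(0) = 0, h′(0) = 6, h′′(0) = 6.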